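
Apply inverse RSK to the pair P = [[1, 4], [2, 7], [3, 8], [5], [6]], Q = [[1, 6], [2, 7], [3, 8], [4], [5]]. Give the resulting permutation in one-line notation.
6 5 3 2 1 8 7 4

Reverse the RSK construction: for i from n down to 1, find the cell of Q containing i, remove the entry at that cell from P, and reverse-bump it up through P; the value ejected from row 1 is w(i).

Step i=8: Q has 8 at row 3, column 2; remove 8 from row 3 of P and reverse-bump: 8 enters row 2 and ejects 7; 7 enters row 1 and ejects 4. So w(8) = 4. P is now [[1, 7], [2, 8], [3], [5], [6]].
Step i=7: Q has 7 at row 2, column 2; remove 8 from row 2 of P and reverse-bump: 8 enters row 1 and ejects 7. So w(7) = 7. P is now [[1, 8], [2], [3], [5], [6]].
Step i=6: Q has 6 at row 1, column 2; remove that cell from P, ejecting 8. So w(6) = 8. P is now [[1], [2], [3], [5], [6]].
Step i=5: Q has 5 at row 5, column 1; remove 6 from row 5 of P and reverse-bump: 6 enters row 4 and ejects 5; 5 enters row 3 and ejects 3; 3 enters row 2 and ejects 2; 2 enters row 1 and ejects 1. So w(5) = 1. P is now [[2], [3], [5], [6]].
Step i=4: Q has 4 at row 4, column 1; remove 6 from row 4 of P and reverse-bump: 6 enters row 3 and ejects 5; 5 enters row 2 and ejects 3; 3 enters row 1 and ejects 2. So w(4) = 2. P is now [[3], [5], [6]].
Step i=3: Q has 3 at row 3, column 1; remove 6 from row 3 of P and reverse-bump: 6 enters row 2 and ejects 5; 5 enters row 1 and ejects 3. So w(3) = 3. P is now [[5], [6]].
Step i=2: Q has 2 at row 2, column 1; remove 6 from row 2 of P and reverse-bump: 6 enters row 1 and ejects 5. So w(2) = 5. P is now [[6]].
Step i=1: Q has 1 at row 1, column 1; remove that cell from P, ejecting 6. So w(1) = 6. P is now [].

So w = 6 5 3 2 1 8 7 4.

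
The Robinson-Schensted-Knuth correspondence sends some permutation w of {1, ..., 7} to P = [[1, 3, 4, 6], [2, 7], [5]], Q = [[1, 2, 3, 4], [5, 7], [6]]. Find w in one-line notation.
Reverse the RSK construction: for i from n down to 1, find the cell of Q containing i, remove the entry at that cell from P, and reverse-bump it up through P; the value ejected from row 1 is w(i).

Step i=7: Q has 7 at row 2, column 2; remove 7 from row 2 of P and reverse-bump: 7 enters row 1 and ejects 6. So w(7) = 6. P is now [[1, 3, 4, 7], [2], [5]].
Step i=6: Q has 6 at row 3, column 1; remove 5 from row 3 of P and reverse-bump: 5 enters row 2 and ejects 2; 2 enters row 1 and ejects 1. So w(6) = 1. P is now [[2, 3, 4, 7], [5]].
Step i=5: Q has 5 at row 2, column 1; remove 5 from row 2 of P and reverse-bump: 5 enters row 1 and ejects 4. So w(5) = 4. P is now [[2, 3, 5, 7]].
Step i=4: Q has 4 at row 1, column 4; remove that cell from P, ejecting 7. So w(4) = 7. P is now [[2, 3, 5]].
Step i=3: Q has 3 at row 1, column 3; remove that cell from P, ejecting 5. So w(3) = 5. P is now [[2, 3]].
Step i=2: Q has 2 at row 1, column 2; remove that cell from P, ejecting 3. So w(2) = 3. P is now [[2]].
Step i=1: Q has 1 at row 1, column 1; remove that cell from P, ejecting 2. So w(1) = 2. P is now [].

So w = 2 3 5 7 4 1 6.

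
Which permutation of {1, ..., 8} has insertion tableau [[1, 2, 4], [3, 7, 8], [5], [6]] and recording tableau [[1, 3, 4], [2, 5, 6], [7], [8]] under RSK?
Reverse the RSK construction: for i from n down to 1, find the cell of Q containing i, remove the entry at that cell from P, and reverse-bump it up through P; the value ejected from row 1 is w(i).

Step i=8: Q has 8 at row 4, column 1; remove 6 from row 4 of P and reverse-bump: 6 enters row 3 and ejects 5; 5 enters row 2 and ejects 3; 3 enters row 1 and ejects 2. So w(8) = 2. P is now [[1, 3, 4], [5, 7, 8], [6]].
Step i=7: Q has 7 at row 3, column 1; remove 6 from row 3 of P and reverse-bump: 6 enters row 2 and ejects 5; 5 enters row 1 and ejects 4. So w(7) = 4. P is now [[1, 3, 5], [6, 7, 8]].
Step i=6: Q has 6 at row 2, column 3; remove 8 from row 2 of P and reverse-bump: 8 enters row 1 and ejects 5. So w(6) = 5. P is now [[1, 3, 8], [6, 7]].
Step i=5: Q has 5 at row 2, column 2; remove 7 from row 2 of P and reverse-bump: 7 enters row 1 and ejects 3. So w(5) = 3. P is now [[1, 7, 8], [6]].
Step i=4: Q has 4 at row 1, column 3; remove that cell from P, ejecting 8. So w(4) = 8. P is now [[1, 7], [6]].
Step i=3: Q has 3 at row 1, column 2; remove that cell from P, ejecting 7. So w(3) = 7. P is now [[1], [6]].
Step i=2: Q has 2 at row 2, column 1; remove 6 from row 2 of P and reverse-bump: 6 enters row 1 and ejects 1. So w(2) = 1. P is now [[6]].
Step i=1: Q has 1 at row 1, column 1; remove that cell from P, ejecting 6. So w(1) = 6. P is now [].

So w = 6 1 7 8 3 5 4 2.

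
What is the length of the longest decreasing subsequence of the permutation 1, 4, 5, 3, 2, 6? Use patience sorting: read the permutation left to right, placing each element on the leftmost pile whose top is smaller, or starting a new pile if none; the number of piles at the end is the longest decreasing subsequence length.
1: new pile. tops = [1]
4: onto pile 1 (replacing 1). tops = [4]
5: onto pile 1 (replacing 4). tops = [5]
3: new pile. tops = [5, 3]
2: new pile. tops = [5, 3, 2]
6: onto pile 1 (replacing 5). tops = [6, 3, 2]

3 piles, so the longest decreasing subsequence has length 3.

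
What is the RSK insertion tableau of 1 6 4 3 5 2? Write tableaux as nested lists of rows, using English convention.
P = [[1, 2, 5], [3], [4], [6]]

Insert 1: appended to row 1. P = [[1]].
Insert 6: appended to row 1. P = [[1, 6]].
Insert 4: 4 bumps 6 from row 1; 6 starts row 2. P = [[1, 4], [6]].
Insert 3: 3 bumps 4 from row 1; 4 bumps 6 from row 2; 6 starts row 3. P = [[1, 3], [4], [6]].
Insert 5: appended to row 1. P = [[1, 3, 5], [4], [6]].
Insert 2: 2 bumps 3 from row 1; 3 bumps 4 from row 2; 4 bumps 6 from row 3; 6 starts row 4. P = [[1, 2, 5], [3], [4], [6]].

So P = [[1, 2, 5], [3], [4], [6]].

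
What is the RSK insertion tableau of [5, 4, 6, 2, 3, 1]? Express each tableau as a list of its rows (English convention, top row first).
Insert 5: appended to row 1. P = [[5]].
Insert 4: 4 bumps 5 from row 1; 5 starts row 2. P = [[4], [5]].
Insert 6: appended to row 1. P = [[4, 6], [5]].
Insert 2: 2 bumps 4 from row 1; 4 bumps 5 from row 2; 5 starts row 3. P = [[2, 6], [4], [5]].
Insert 3: 3 bumps 6 from row 1; 6 appends to row 2. P = [[2, 3], [4, 6], [5]].
Insert 1: 1 bumps 2 from row 1; 2 bumps 4 from row 2; 4 bumps 5 from row 3; 5 starts row 4. P = [[1, 3], [2, 6], [4], [5]].

So P = [[1, 3], [2, 6], [4], [5]].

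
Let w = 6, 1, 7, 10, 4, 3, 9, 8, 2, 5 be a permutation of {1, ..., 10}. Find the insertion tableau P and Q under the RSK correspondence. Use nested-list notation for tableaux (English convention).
P = [[1, 2, 5], [3, 7, 8], [4, 9], [6, 10]], Q = [[1, 3, 4], [2, 5, 7], [6, 8], [9, 10]]

Insert each entry of the permutation into P by Schensted row insertion, recording in Q the position of each new cell.

After inserting 6: P = [[6]].
After inserting 1: P = [[1], [6]].
After inserting 7: P = [[1, 7], [6]].
After inserting 10: P = [[1, 7, 10], [6]].
After inserting 4: P = [[1, 4, 10], [6, 7]].
After inserting 3: P = [[1, 3, 10], [4, 7], [6]].
After inserting 9: P = [[1, 3, 9], [4, 7, 10], [6]].
After inserting 8: P = [[1, 3, 8], [4, 7, 9], [6, 10]].
After inserting 2: P = [[1, 2, 8], [3, 7, 9], [4, 10], [6]].
After inserting 5: P = [[1, 2, 5], [3, 7, 8], [4, 9], [6, 10]].

So P = [[1, 2, 5], [3, 7, 8], [4, 9], [6, 10]], Q = [[1, 3, 4], [2, 5, 7], [6, 8], [9, 10]].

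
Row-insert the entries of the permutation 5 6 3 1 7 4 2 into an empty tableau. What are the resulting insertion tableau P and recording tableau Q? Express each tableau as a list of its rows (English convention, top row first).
Insert each entry of the permutation into P by Schensted row insertion, recording in Q the position of each new cell.

After inserting 5: P = [[5]].
After inserting 6: P = [[5, 6]].
After inserting 3: P = [[3, 6], [5]].
After inserting 1: P = [[1, 6], [3], [5]].
After inserting 7: P = [[1, 6, 7], [3], [5]].
After inserting 4: P = [[1, 4, 7], [3, 6], [5]].
After inserting 2: P = [[1, 2, 7], [3, 4], [5, 6]].

So P = [[1, 2, 7], [3, 4], [5, 6]], Q = [[1, 2, 5], [3, 6], [4, 7]].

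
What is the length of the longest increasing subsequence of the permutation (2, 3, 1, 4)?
3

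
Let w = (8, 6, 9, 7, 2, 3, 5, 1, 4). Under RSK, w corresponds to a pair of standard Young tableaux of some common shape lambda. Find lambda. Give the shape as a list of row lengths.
Row-insert each entry into an empty tableau.

After inserting 8: P = [[8]].
After inserting 6: P = [[6], [8]].
After inserting 9: P = [[6, 9], [8]].
After inserting 7: P = [[6, 7], [8, 9]].
After inserting 2: P = [[2, 7], [6, 9], [8]].
After inserting 3: P = [[2, 3], [6, 7], [8, 9]].
After inserting 5: P = [[2, 3, 5], [6, 7], [8, 9]].
After inserting 1: P = [[1, 3, 5], [2, 7], [6, 9], [8]].
After inserting 4: P = [[1, 3, 4], [2, 5], [6, 7], [8, 9]].

The final insertion tableau P = [[1, 3, 4], [2, 5], [6, 7], [8, 9]] has shape [3, 2, 2, 2].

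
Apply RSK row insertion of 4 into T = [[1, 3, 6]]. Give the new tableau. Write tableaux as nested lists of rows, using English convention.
In row 1, 4 replaces 6 (the leftmost entry greater than 4); 6 is bumped to row 2. 6 starts a new row 2. The new tableau is [[1, 3, 4], [6]].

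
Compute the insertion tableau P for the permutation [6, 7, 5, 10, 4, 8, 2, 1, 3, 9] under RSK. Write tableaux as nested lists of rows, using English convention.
P = [[1, 3, 8, 9], [2, 7], [4, 10], [5], [6]]

Insert 6: appended to row 1. P = [[6]].
Insert 7: appended to row 1. P = [[6, 7]].
Insert 5: 5 bumps 6 from row 1; 6 starts row 2. P = [[5, 7], [6]].
Insert 10: appended to row 1. P = [[5, 7, 10], [6]].
Insert 4: 4 bumps 5 from row 1; 5 bumps 6 from row 2; 6 starts row 3. P = [[4, 7, 10], [5], [6]].
Insert 8: 8 bumps 10 from row 1; 10 appends to row 2. P = [[4, 7, 8], [5, 10], [6]].
Insert 2: 2 bumps 4 from row 1; 4 bumps 5 from row 2; 5 bumps 6 from row 3; 6 starts row 4. P = [[2, 7, 8], [4, 10], [5], [6]].
Insert 1: 1 bumps 2 from row 1; 2 bumps 4 from row 2; 4 bumps 5 from row 3; 5 bumps 6 from row 4; 6 starts row 5. P = [[1, 7, 8], [2, 10], [4], [5], [6]].
Insert 3: 3 bumps 7 from row 1; 7 bumps 10 from row 2; 10 appends to row 3. P = [[1, 3, 8], [2, 7], [4, 10], [5], [6]].
Insert 9: appended to row 1. P = [[1, 3, 8, 9], [2, 7], [4, 10], [5], [6]].

So P = [[1, 3, 8, 9], [2, 7], [4, 10], [5], [6]].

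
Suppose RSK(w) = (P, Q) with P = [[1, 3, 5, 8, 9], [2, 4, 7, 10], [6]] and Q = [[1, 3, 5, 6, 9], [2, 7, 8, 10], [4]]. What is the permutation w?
Reverse the RSK construction: for i from n down to 1, find the cell of Q containing i, remove the entry at that cell from P, and reverse-bump it up through P; the value ejected from row 1 is w(i).

Step i=10: Q has 10 at row 2, column 4; remove 10 from row 2 of P and reverse-bump: 10 enters row 1 and ejects 9. So w(10) = 9. P is now [[1, 3, 5, 8, 10], [2, 4, 7], [6]].
Step i=9: Q has 9 at row 1, column 5; remove that cell from P, ejecting 10. So w(9) = 10. P is now [[1, 3, 5, 8], [2, 4, 7], [6]].
Step i=8: Q has 8 at row 2, column 3; remove 7 from row 2 of P and reverse-bump: 7 enters row 1 and ejects 5. So w(8) = 5. P is now [[1, 3, 7, 8], [2, 4], [6]].
Step i=7: Q has 7 at row 2, column 2; remove 4 from row 2 of P and reverse-bump: 4 enters row 1 and ejects 3. So w(7) = 3. P is now [[1, 4, 7, 8], [2], [6]].
Step i=6: Q has 6 at row 1, column 4; remove that cell from P, ejecting 8. So w(6) = 8. P is now [[1, 4, 7], [2], [6]].
Step i=5: Q has 5 at row 1, column 3; remove that cell from P, ejecting 7. So w(5) = 7. P is now [[1, 4], [2], [6]].
Step i=4: Q has 4 at row 3, column 1; remove 6 from row 3 of P and reverse-bump: 6 enters row 2 and ejects 2; 2 enters row 1 and ejects 1. So w(4) = 1. P is now [[2, 4], [6]].
Step i=3: Q has 3 at row 1, column 2; remove that cell from P, ejecting 4. So w(3) = 4. P is now [[2], [6]].
Step i=2: Q has 2 at row 2, column 1; remove 6 from row 2 of P and reverse-bump: 6 enters row 1 and ejects 2. So w(2) = 2. P is now [[6]].
Step i=1: Q has 1 at row 1, column 1; remove that cell from P, ejecting 6. So w(1) = 6. P is now [].

So w = 6 2 4 1 7 8 3 5 10 9.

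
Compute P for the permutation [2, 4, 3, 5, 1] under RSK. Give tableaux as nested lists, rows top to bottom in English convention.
After inserting 2: P = [[2]].
After inserting 4: P = [[2, 4]].
After inserting 3: P = [[2, 3], [4]].
After inserting 5: P = [[2, 3, 5], [4]].
After inserting 1: P = [[1, 3, 5], [2], [4]].

So P = [[1, 3, 5], [2], [4]].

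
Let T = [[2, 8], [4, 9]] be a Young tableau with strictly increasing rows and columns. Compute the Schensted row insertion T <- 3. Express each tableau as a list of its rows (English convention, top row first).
In row 1, 3 replaces 8 (the leftmost entry greater than 3); 8 is bumped to row 2. In row 2, 8 replaces 9 (the leftmost entry greater than 8); 9 is bumped to row 3. 9 starts a new row 3. The new tableau is [[2, 3], [4, 8], [9]].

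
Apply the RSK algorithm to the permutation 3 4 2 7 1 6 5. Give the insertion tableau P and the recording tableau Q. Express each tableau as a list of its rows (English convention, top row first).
Insert each entry of the permutation into P by Schensted row insertion, recording in Q the position of each new cell.

Insert 3: appended to row 1. P = [[3]], Q = [[1]].
Insert 4: appended to row 1. P = [[3, 4]], Q = [[1, 2]].
Insert 2: 2 bumps 3 from row 1; 3 starts row 2. P = [[2, 4], [3]], Q = [[1, 2], [3]].
Insert 7: appended to row 1. P = [[2, 4, 7], [3]], Q = [[1, 2, 4], [3]].
Insert 1: 1 bumps 2 from row 1; 2 bumps 3 from row 2; 3 starts row 3. P = [[1, 4, 7], [2], [3]], Q = [[1, 2, 4], [3], [5]].
Insert 6: 6 bumps 7 from row 1; 7 appends to row 2. P = [[1, 4, 6], [2, 7], [3]], Q = [[1, 2, 4], [3, 6], [5]].
Insert 5: 5 bumps 6 from row 1; 6 bumps 7 from row 2; 7 appends to row 3. P = [[1, 4, 5], [2, 6], [3, 7]], Q = [[1, 2, 4], [3, 6], [5, 7]].

So P = [[1, 4, 5], [2, 6], [3, 7]], Q = [[1, 2, 4], [3, 6], [5, 7]].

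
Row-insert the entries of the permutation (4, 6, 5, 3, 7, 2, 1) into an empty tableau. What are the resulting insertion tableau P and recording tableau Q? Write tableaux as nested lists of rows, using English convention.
P = [[1, 5, 7], [2], [3], [4], [6]], Q = [[1, 2, 5], [3], [4], [6], [7]]

Insert each entry of the permutation into P by Schensted row insertion, recording in Q the position of each new cell.

Insert 4: appended to row 1. P = [[4]].
Insert 6: appended to row 1. P = [[4, 6]].
Insert 5: 5 bumps 6 from row 1; 6 starts row 2. P = [[4, 5], [6]].
Insert 3: 3 bumps 4 from row 1; 4 bumps 6 from row 2; 6 starts row 3. P = [[3, 5], [4], [6]].
Insert 7: appended to row 1. P = [[3, 5, 7], [4], [6]].
Insert 2: 2 bumps 3 from row 1; 3 bumps 4 from row 2; 4 bumps 6 from row 3; 6 starts row 4. P = [[2, 5, 7], [3], [4], [6]].
Insert 1: 1 bumps 2 from row 1; 2 bumps 3 from row 2; 3 bumps 4 from row 3; 4 bumps 6 from row 4; 6 starts row 5. P = [[1, 5, 7], [2], [3], [4], [6]].

So P = [[1, 5, 7], [2], [3], [4], [6]], Q = [[1, 2, 5], [3], [4], [6], [7]].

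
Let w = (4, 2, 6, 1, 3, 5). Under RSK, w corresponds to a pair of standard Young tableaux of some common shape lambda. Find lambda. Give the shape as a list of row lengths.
Row-insert each entry into an empty tableau.

After inserting 4: P = [[4]].
After inserting 2: P = [[2], [4]].
After inserting 6: P = [[2, 6], [4]].
After inserting 1: P = [[1, 6], [2], [4]].
After inserting 3: P = [[1, 3], [2, 6], [4]].
After inserting 5: P = [[1, 3, 5], [2, 6], [4]].

The final insertion tableau P = [[1, 3, 5], [2, 6], [4]] has shape [3, 2, 1].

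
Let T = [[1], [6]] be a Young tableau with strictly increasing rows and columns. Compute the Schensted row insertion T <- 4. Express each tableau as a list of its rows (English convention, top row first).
[[1, 4], [6]]

4 is larger than every entry of row 1, so it is appended to row 1. The new tableau is [[1, 4], [6]].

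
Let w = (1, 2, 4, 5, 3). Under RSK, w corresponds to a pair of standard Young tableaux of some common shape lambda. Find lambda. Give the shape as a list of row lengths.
Row-insert each entry into an empty tableau.

After inserting 1: P = [[1]].
After inserting 2: P = [[1, 2]].
After inserting 4: P = [[1, 2, 4]].
After inserting 5: P = [[1, 2, 4, 5]].
After inserting 3: P = [[1, 2, 3, 5], [4]].

The final insertion tableau P = [[1, 2, 3, 5], [4]] has shape [4, 1].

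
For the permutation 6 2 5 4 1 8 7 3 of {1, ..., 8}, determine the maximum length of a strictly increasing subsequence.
3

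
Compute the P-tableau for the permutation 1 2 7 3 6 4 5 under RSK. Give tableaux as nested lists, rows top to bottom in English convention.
P = [[1, 2, 3, 4, 5], [6], [7]]

Insert 1: appended to row 1. P = [[1]].
Insert 2: appended to row 1. P = [[1, 2]].
Insert 7: appended to row 1. P = [[1, 2, 7]].
Insert 3: 3 bumps 7 from row 1; 7 starts row 2. P = [[1, 2, 3], [7]].
Insert 6: appended to row 1. P = [[1, 2, 3, 6], [7]].
Insert 4: 4 bumps 6 from row 1; 6 bumps 7 from row 2; 7 starts row 3. P = [[1, 2, 3, 4], [6], [7]].
Insert 5: appended to row 1. P = [[1, 2, 3, 4, 5], [6], [7]].

So P = [[1, 2, 3, 4, 5], [6], [7]].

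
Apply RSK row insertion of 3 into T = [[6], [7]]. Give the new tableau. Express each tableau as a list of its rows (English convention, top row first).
In row 1, 3 replaces 6 (the leftmost entry greater than 3); 6 is bumped to row 2. In row 2, 6 replaces 7 (the leftmost entry greater than 6); 7 is bumped to row 3. 7 starts a new row 3. The new tableau is [[3], [6], [7]].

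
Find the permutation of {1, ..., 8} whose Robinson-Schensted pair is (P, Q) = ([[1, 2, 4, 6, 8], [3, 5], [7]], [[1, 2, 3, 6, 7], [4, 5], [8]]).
1 3 7 2 5 6 8 4

Reverse the RSK construction: for i from n down to 1, find the cell of Q containing i, remove the entry at that cell from P, and reverse-bump it up through P; the value ejected from row 1 is w(i).

Step i=8: Q has 8 at row 3, column 1; remove 7 from row 3 of P and reverse-bump: 7 enters row 2 and ejects 5; 5 enters row 1 and ejects 4. So w(8) = 4. P is now [[1, 2, 5, 6, 8], [3, 7]].
Step i=7: Q has 7 at row 1, column 5; remove that cell from P, ejecting 8. So w(7) = 8. P is now [[1, 2, 5, 6], [3, 7]].
Step i=6: Q has 6 at row 1, column 4; remove that cell from P, ejecting 6. So w(6) = 6. P is now [[1, 2, 5], [3, 7]].
Step i=5: Q has 5 at row 2, column 2; remove 7 from row 2 of P and reverse-bump: 7 enters row 1 and ejects 5. So w(5) = 5. P is now [[1, 2, 7], [3]].
Step i=4: Q has 4 at row 2, column 1; remove 3 from row 2 of P and reverse-bump: 3 enters row 1 and ejects 2. So w(4) = 2. P is now [[1, 3, 7]].
Step i=3: Q has 3 at row 1, column 3; remove that cell from P, ejecting 7. So w(3) = 7. P is now [[1, 3]].
Step i=2: Q has 2 at row 1, column 2; remove that cell from P, ejecting 3. So w(2) = 3. P is now [[1]].
Step i=1: Q has 1 at row 1, column 1; remove that cell from P, ejecting 1. So w(1) = 1. P is now [].

So w = 1 3 7 2 5 6 8 4.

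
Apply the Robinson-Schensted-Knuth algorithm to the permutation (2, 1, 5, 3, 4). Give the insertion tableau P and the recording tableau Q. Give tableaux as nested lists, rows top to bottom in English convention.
P = [[1, 3, 4], [2, 5]], Q = [[1, 3, 5], [2, 4]]

Insert each entry of the permutation into P by Schensted row insertion, recording in Q the position of each new cell.

Insert 2: appended to row 1. P = [[2]].
Insert 1: 1 bumps 2 from row 1; 2 starts row 2. P = [[1], [2]].
Insert 5: appended to row 1. P = [[1, 5], [2]].
Insert 3: 3 bumps 5 from row 1; 5 appends to row 2. P = [[1, 3], [2, 5]].
Insert 4: appended to row 1. P = [[1, 3, 4], [2, 5]].

So P = [[1, 3, 4], [2, 5]], Q = [[1, 3, 5], [2, 4]].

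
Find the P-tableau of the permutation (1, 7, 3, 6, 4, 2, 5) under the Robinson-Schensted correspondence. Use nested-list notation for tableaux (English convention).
Insert 1: appended to row 1. P = [[1]].
Insert 7: appended to row 1. P = [[1, 7]].
Insert 3: 3 bumps 7 from row 1; 7 starts row 2. P = [[1, 3], [7]].
Insert 6: appended to row 1. P = [[1, 3, 6], [7]].
Insert 4: 4 bumps 6 from row 1; 6 bumps 7 from row 2; 7 starts row 3. P = [[1, 3, 4], [6], [7]].
Insert 2: 2 bumps 3 from row 1; 3 bumps 6 from row 2; 6 bumps 7 from row 3; 7 starts row 4. P = [[1, 2, 4], [3], [6], [7]].
Insert 5: appended to row 1. P = [[1, 2, 4, 5], [3], [6], [7]].

So P = [[1, 2, 4, 5], [3], [6], [7]].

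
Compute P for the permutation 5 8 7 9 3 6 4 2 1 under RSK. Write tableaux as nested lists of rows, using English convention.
P = [[1, 4, 9], [2, 6], [3], [5], [7], [8]]

Insert 5: appended to row 1. P = [[5]].
Insert 8: appended to row 1. P = [[5, 8]].
Insert 7: 7 bumps 8 from row 1; 8 starts row 2. P = [[5, 7], [8]].
Insert 9: appended to row 1. P = [[5, 7, 9], [8]].
Insert 3: 3 bumps 5 from row 1; 5 bumps 8 from row 2; 8 starts row 3. P = [[3, 7, 9], [5], [8]].
Insert 6: 6 bumps 7 from row 1; 7 appends to row 2. P = [[3, 6, 9], [5, 7], [8]].
Insert 4: 4 bumps 6 from row 1; 6 bumps 7 from row 2; 7 bumps 8 from row 3; 8 starts row 4. P = [[3, 4, 9], [5, 6], [7], [8]].
Insert 2: 2 bumps 3 from row 1; 3 bumps 5 from row 2; 5 bumps 7 from row 3; 7 bumps 8 from row 4; 8 starts row 5. P = [[2, 4, 9], [3, 6], [5], [7], [8]].
Insert 1: 1 bumps 2 from row 1; 2 bumps 3 from row 2; 3 bumps 5 from row 3; 5 bumps 7 from row 4; 7 bumps 8 from row 5; 8 starts row 6. P = [[1, 4, 9], [2, 6], [3], [5], [7], [8]].

So P = [[1, 4, 9], [2, 6], [3], [5], [7], [8]].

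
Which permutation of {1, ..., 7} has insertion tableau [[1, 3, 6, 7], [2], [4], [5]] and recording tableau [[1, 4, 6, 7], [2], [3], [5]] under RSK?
Reverse the RSK construction: for i from n down to 1, find the cell of Q containing i, remove the entry at that cell from P, and reverse-bump it up through P; the value ejected from row 1 is w(i).

Step i=7: Q has 7 at row 1, column 4; remove that cell from P, ejecting 7. So w(7) = 7. P is now [[1, 3, 6], [2], [4], [5]].
Step i=6: Q has 6 at row 1, column 3; remove that cell from P, ejecting 6. So w(6) = 6. P is now [[1, 3], [2], [4], [5]].
Step i=5: Q has 5 at row 4, column 1; remove 5 from row 4 of P and reverse-bump: 5 enters row 3 and ejects 4; 4 enters row 2 and ejects 2; 2 enters row 1 and ejects 1. So w(5) = 1. P is now [[2, 3], [4], [5]].
Step i=4: Q has 4 at row 1, column 2; remove that cell from P, ejecting 3. So w(4) = 3. P is now [[2], [4], [5]].
Step i=3: Q has 3 at row 3, column 1; remove 5 from row 3 of P and reverse-bump: 5 enters row 2 and ejects 4; 4 enters row 1 and ejects 2. So w(3) = 2. P is now [[4], [5]].
Step i=2: Q has 2 at row 2, column 1; remove 5 from row 2 of P and reverse-bump: 5 enters row 1 and ejects 4. So w(2) = 4. P is now [[5]].
Step i=1: Q has 1 at row 1, column 1; remove that cell from P, ejecting 5. So w(1) = 5. P is now [].

So w = 5 4 2 3 1 6 7.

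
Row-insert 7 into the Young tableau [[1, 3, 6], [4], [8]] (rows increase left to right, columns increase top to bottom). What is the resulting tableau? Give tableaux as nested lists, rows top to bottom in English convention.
[[1, 3, 6, 7], [4], [8]]

7 is larger than every entry of row 1, so it is appended to row 1. The new tableau is [[1, 3, 6, 7], [4], [8]].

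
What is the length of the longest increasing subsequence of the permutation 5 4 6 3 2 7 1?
3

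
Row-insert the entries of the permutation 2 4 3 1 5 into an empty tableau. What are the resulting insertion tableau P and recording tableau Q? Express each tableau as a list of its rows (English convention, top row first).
P = [[1, 3, 5], [2], [4]], Q = [[1, 2, 5], [3], [4]]

Insert each entry of the permutation into P by Schensted row insertion, recording in Q the position of each new cell.

Insert 2: appended to row 1. P = [[2]], Q = [[1]].
Insert 4: appended to row 1. P = [[2, 4]], Q = [[1, 2]].
Insert 3: 3 bumps 4 from row 1; 4 starts row 2. P = [[2, 3], [4]], Q = [[1, 2], [3]].
Insert 1: 1 bumps 2 from row 1; 2 bumps 4 from row 2; 4 starts row 3. P = [[1, 3], [2], [4]], Q = [[1, 2], [3], [4]].
Insert 5: appended to row 1. P = [[1, 3, 5], [2], [4]], Q = [[1, 2, 5], [3], [4]].

So P = [[1, 3, 5], [2], [4]], Q = [[1, 2, 5], [3], [4]].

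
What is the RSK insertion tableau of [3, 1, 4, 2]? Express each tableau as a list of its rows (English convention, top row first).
P = [[1, 2], [3, 4]]

Insert 3: appended to row 1. P = [[3]].
Insert 1: 1 bumps 3 from row 1; 3 starts row 2. P = [[1], [3]].
Insert 4: appended to row 1. P = [[1, 4], [3]].
Insert 2: 2 bumps 4 from row 1; 4 appends to row 2. P = [[1, 2], [3, 4]].

So P = [[1, 2], [3, 4]].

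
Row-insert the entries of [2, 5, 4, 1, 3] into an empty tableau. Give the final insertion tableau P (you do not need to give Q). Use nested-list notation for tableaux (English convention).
After inserting 2: P = [[2]].
After inserting 5: P = [[2, 5]].
After inserting 4: P = [[2, 4], [5]].
After inserting 1: P = [[1, 4], [2], [5]].
After inserting 3: P = [[1, 3], [2, 4], [5]].

So P = [[1, 3], [2, 4], [5]].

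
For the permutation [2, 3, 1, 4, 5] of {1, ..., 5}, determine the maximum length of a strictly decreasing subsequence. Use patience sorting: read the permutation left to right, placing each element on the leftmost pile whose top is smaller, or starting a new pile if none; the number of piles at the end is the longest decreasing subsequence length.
2: new pile. tops = [2]
3: onto pile 1 (replacing 2). tops = [3]
1: new pile. tops = [3, 1]
4: onto pile 1 (replacing 3). tops = [4, 1]
5: onto pile 1 (replacing 4). tops = [5, 1]

2 piles, so the longest decreasing subsequence has length 2.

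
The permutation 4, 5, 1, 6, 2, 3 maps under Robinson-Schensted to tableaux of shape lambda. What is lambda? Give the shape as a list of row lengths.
[3, 3]

Row-insert each entry into an empty tableau.

After inserting 4: P = [[4]].
After inserting 5: P = [[4, 5]].
After inserting 1: P = [[1, 5], [4]].
After inserting 6: P = [[1, 5, 6], [4]].
After inserting 2: P = [[1, 2, 6], [4, 5]].
After inserting 3: P = [[1, 2, 3], [4, 5, 6]].

The final insertion tableau P = [[1, 2, 3], [4, 5, 6]] has shape [3, 3].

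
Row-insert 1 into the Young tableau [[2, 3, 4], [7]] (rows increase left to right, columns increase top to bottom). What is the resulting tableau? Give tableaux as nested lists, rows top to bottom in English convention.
In row 1, 1 replaces 2 (the leftmost entry greater than 1); 2 is bumped to row 2. In row 2, 2 replaces 7 (the leftmost entry greater than 2); 7 is bumped to row 3. 7 starts a new row 3. The new tableau is [[1, 3, 4], [2], [7]].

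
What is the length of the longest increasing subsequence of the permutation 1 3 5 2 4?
3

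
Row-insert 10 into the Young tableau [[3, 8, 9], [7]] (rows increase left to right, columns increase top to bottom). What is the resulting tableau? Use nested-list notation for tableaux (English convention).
10 is larger than every entry of row 1, so it is appended to row 1. The new tableau is [[3, 8, 9, 10], [7]].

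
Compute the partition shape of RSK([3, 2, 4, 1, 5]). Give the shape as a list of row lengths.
Row-insert each entry into an empty tableau.

After inserting 3: P = [[3]].
After inserting 2: P = [[2], [3]].
After inserting 4: P = [[2, 4], [3]].
After inserting 1: P = [[1, 4], [2], [3]].
After inserting 5: P = [[1, 4, 5], [2], [3]].

The final insertion tableau P = [[1, 4, 5], [2], [3]] has shape [3, 1, 1].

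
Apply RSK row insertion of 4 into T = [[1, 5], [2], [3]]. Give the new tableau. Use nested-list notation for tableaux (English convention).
In row 1, 4 replaces 5 (the leftmost entry greater than 4); 5 is bumped to row 2. 5 is appended to row 2. The new tableau is [[1, 4], [2, 5], [3]].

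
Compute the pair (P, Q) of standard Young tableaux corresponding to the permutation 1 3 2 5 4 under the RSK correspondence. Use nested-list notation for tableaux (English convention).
P = [[1, 2, 4], [3, 5]], Q = [[1, 2, 4], [3, 5]]

Insert each entry of the permutation into P by Schensted row insertion, recording in Q the position of each new cell.

Insert 1: appended to row 1. P = [[1]], Q = [[1]].
Insert 3: appended to row 1. P = [[1, 3]], Q = [[1, 2]].
Insert 2: 2 bumps 3 from row 1; 3 starts row 2. P = [[1, 2], [3]], Q = [[1, 2], [3]].
Insert 5: appended to row 1. P = [[1, 2, 5], [3]], Q = [[1, 2, 4], [3]].
Insert 4: 4 bumps 5 from row 1; 5 appends to row 2. P = [[1, 2, 4], [3, 5]], Q = [[1, 2, 4], [3, 5]].

So P = [[1, 2, 4], [3, 5]], Q = [[1, 2, 4], [3, 5]].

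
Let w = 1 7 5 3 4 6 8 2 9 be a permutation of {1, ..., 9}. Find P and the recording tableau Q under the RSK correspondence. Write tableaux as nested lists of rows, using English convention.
P = [[1, 2, 4, 6, 8, 9], [3], [5], [7]], Q = [[1, 2, 5, 6, 7, 9], [3], [4], [8]]

Insert each entry of the permutation into P by Schensted row insertion, recording in Q the position of each new cell.

Insert 1: appended to row 1. P = [[1]].
Insert 7: appended to row 1. P = [[1, 7]].
Insert 5: 5 bumps 7 from row 1; 7 starts row 2. P = [[1, 5], [7]].
Insert 3: 3 bumps 5 from row 1; 5 bumps 7 from row 2; 7 starts row 3. P = [[1, 3], [5], [7]].
Insert 4: appended to row 1. P = [[1, 3, 4], [5], [7]].
Insert 6: appended to row 1. P = [[1, 3, 4, 6], [5], [7]].
Insert 8: appended to row 1. P = [[1, 3, 4, 6, 8], [5], [7]].
Insert 2: 2 bumps 3 from row 1; 3 bumps 5 from row 2; 5 bumps 7 from row 3; 7 starts row 4. P = [[1, 2, 4, 6, 8], [3], [5], [7]].
Insert 9: appended to row 1. P = [[1, 2, 4, 6, 8, 9], [3], [5], [7]].

So P = [[1, 2, 4, 6, 8, 9], [3], [5], [7]], Q = [[1, 2, 5, 6, 7, 9], [3], [4], [8]].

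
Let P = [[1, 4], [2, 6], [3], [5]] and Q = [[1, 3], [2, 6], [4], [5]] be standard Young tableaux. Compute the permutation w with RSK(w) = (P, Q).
5 3 6 2 1 4

Reverse the RSK construction: for i from n down to 1, find the cell of Q containing i, remove the entry at that cell from P, and reverse-bump it up through P; the value ejected from row 1 is w(i).

Step i=6: Q has 6 at row 2, column 2; remove 6 from row 2 of P and reverse-bump: 6 enters row 1 and ejects 4. So w(6) = 4. P is now [[1, 6], [2], [3], [5]].
Step i=5: Q has 5 at row 4, column 1; remove 5 from row 4 of P and reverse-bump: 5 enters row 3 and ejects 3; 3 enters row 2 and ejects 2; 2 enters row 1 and ejects 1. So w(5) = 1. P is now [[2, 6], [3], [5]].
Step i=4: Q has 4 at row 3, column 1; remove 5 from row 3 of P and reverse-bump: 5 enters row 2 and ejects 3; 3 enters row 1 and ejects 2. So w(4) = 2. P is now [[3, 6], [5]].
Step i=3: Q has 3 at row 1, column 2; remove that cell from P, ejecting 6. So w(3) = 6. P is now [[3], [5]].
Step i=2: Q has 2 at row 2, column 1; remove 5 from row 2 of P and reverse-bump: 5 enters row 1 and ejects 3. So w(2) = 3. P is now [[5]].
Step i=1: Q has 1 at row 1, column 1; remove that cell from P, ejecting 5. So w(1) = 5. P is now [].

So w = 5 3 6 2 1 4.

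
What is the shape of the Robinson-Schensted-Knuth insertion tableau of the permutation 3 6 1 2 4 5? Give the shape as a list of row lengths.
Row-insert each entry into an empty tableau.

After inserting 3: P = [[3]].
After inserting 6: P = [[3, 6]].
After inserting 1: P = [[1, 6], [3]].
After inserting 2: P = [[1, 2], [3, 6]].
After inserting 4: P = [[1, 2, 4], [3, 6]].
After inserting 5: P = [[1, 2, 4, 5], [3, 6]].

The final insertion tableau P = [[1, 2, 4, 5], [3, 6]] has shape [4, 2].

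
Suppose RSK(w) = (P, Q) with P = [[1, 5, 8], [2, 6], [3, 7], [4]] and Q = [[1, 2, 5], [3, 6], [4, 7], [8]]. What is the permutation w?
4 7 3 2 8 6 5 1

Reverse the RSK construction: for i from n down to 1, find the cell of Q containing i, remove the entry at that cell from P, and reverse-bump it up through P; the value ejected from row 1 is w(i).

Step i=8: Q has 8 at row 4, column 1; remove 4 from row 4 of P and reverse-bump: 4 enters row 3 and ejects 3; 3 enters row 2 and ejects 2; 2 enters row 1 and ejects 1. So w(8) = 1. P is now [[2, 5, 8], [3, 6], [4, 7]].
Step i=7: Q has 7 at row 3, column 2; remove 7 from row 3 of P and reverse-bump: 7 enters row 2 and ejects 6; 6 enters row 1 and ejects 5. So w(7) = 5. P is now [[2, 6, 8], [3, 7], [4]].
Step i=6: Q has 6 at row 2, column 2; remove 7 from row 2 of P and reverse-bump: 7 enters row 1 and ejects 6. So w(6) = 6. P is now [[2, 7, 8], [3], [4]].
Step i=5: Q has 5 at row 1, column 3; remove that cell from P, ejecting 8. So w(5) = 8. P is now [[2, 7], [3], [4]].
Step i=4: Q has 4 at row 3, column 1; remove 4 from row 3 of P and reverse-bump: 4 enters row 2 and ejects 3; 3 enters row 1 and ejects 2. So w(4) = 2. P is now [[3, 7], [4]].
Step i=3: Q has 3 at row 2, column 1; remove 4 from row 2 of P and reverse-bump: 4 enters row 1 and ejects 3. So w(3) = 3. P is now [[4, 7]].
Step i=2: Q has 2 at row 1, column 2; remove that cell from P, ejecting 7. So w(2) = 7. P is now [[4]].
Step i=1: Q has 1 at row 1, column 1; remove that cell from P, ejecting 4. So w(1) = 4. P is now [].

So w = 4 7 3 2 8 6 5 1.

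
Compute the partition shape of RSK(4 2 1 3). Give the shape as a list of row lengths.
[2, 1, 1]

Row-insert each entry into an empty tableau.

After inserting 4: P = [[4]].
After inserting 2: P = [[2], [4]].
After inserting 1: P = [[1], [2], [4]].
After inserting 3: P = [[1, 3], [2], [4]].

The final insertion tableau P = [[1, 3], [2], [4]] has shape [2, 1, 1].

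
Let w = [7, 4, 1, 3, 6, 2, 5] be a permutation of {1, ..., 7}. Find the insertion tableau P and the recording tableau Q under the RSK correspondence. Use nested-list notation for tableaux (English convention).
P = [[1, 2, 5], [3, 6], [4], [7]], Q = [[1, 4, 5], [2, 7], [3], [6]]

Insert each entry of the permutation into P by Schensted row insertion, recording in Q the position of each new cell.

After inserting 7: P = [[7]].
After inserting 4: P = [[4], [7]].
After inserting 1: P = [[1], [4], [7]].
After inserting 3: P = [[1, 3], [4], [7]].
After inserting 6: P = [[1, 3, 6], [4], [7]].
After inserting 2: P = [[1, 2, 6], [3], [4], [7]].
After inserting 5: P = [[1, 2, 5], [3, 6], [4], [7]].

So P = [[1, 2, 5], [3, 6], [4], [7]], Q = [[1, 4, 5], [2, 7], [3], [6]].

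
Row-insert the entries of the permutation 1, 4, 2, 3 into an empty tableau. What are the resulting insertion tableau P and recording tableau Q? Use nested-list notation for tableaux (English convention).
P = [[1, 2, 3], [4]], Q = [[1, 2, 4], [3]]

Insert each entry of the permutation into P by Schensted row insertion, recording in Q the position of each new cell.

Insert 1: appended to row 1. P = [[1]].
Insert 4: appended to row 1. P = [[1, 4]].
Insert 2: 2 bumps 4 from row 1; 4 starts row 2. P = [[1, 2], [4]].
Insert 3: appended to row 1. P = [[1, 2, 3], [4]].

So P = [[1, 2, 3], [4]], Q = [[1, 2, 4], [3]].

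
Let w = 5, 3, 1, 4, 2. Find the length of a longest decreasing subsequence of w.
3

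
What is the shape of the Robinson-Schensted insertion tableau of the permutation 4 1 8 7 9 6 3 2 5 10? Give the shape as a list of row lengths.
Row-insert each entry into an empty tableau.

After inserting 4: P = [[4]].
After inserting 1: P = [[1], [4]].
After inserting 8: P = [[1, 8], [4]].
After inserting 7: P = [[1, 7], [4, 8]].
After inserting 9: P = [[1, 7, 9], [4, 8]].
After inserting 6: P = [[1, 6, 9], [4, 7], [8]].
After inserting 3: P = [[1, 3, 9], [4, 6], [7], [8]].
After inserting 2: P = [[1, 2, 9], [3, 6], [4], [7], [8]].
After inserting 5: P = [[1, 2, 5], [3, 6, 9], [4], [7], [8]].
After inserting 10: P = [[1, 2, 5, 10], [3, 6, 9], [4], [7], [8]].

The final insertion tableau P = [[1, 2, 5, 10], [3, 6, 9], [4], [7], [8]] has shape [4, 3, 1, 1, 1].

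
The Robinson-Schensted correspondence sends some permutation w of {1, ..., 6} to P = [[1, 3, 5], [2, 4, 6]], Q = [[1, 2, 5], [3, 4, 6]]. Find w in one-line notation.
Reverse the RSK construction: for i from n down to 1, find the cell of Q containing i, remove the entry at that cell from P, and reverse-bump it up through P; the value ejected from row 1 is w(i).

Step i=6: Q has 6 at row 2, column 3; remove 6 from row 2 of P and reverse-bump: 6 enters row 1 and ejects 5. So w(6) = 5. P is now [[1, 3, 6], [2, 4]].
Step i=5: Q has 5 at row 1, column 3; remove that cell from P, ejecting 6. So w(5) = 6. P is now [[1, 3], [2, 4]].
Step i=4: Q has 4 at row 2, column 2; remove 4 from row 2 of P and reverse-bump: 4 enters row 1 and ejects 3. So w(4) = 3. P is now [[1, 4], [2]].
Step i=3: Q has 3 at row 2, column 1; remove 2 from row 2 of P and reverse-bump: 2 enters row 1 and ejects 1. So w(3) = 1. P is now [[2, 4]].
Step i=2: Q has 2 at row 1, column 2; remove that cell from P, ejecting 4. So w(2) = 4. P is now [[2]].
Step i=1: Q has 1 at row 1, column 1; remove that cell from P, ejecting 2. So w(1) = 2. P is now [].

So w = 2 4 1 3 6 5.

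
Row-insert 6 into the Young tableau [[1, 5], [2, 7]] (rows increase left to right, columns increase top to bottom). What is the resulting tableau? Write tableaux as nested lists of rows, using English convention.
[[1, 5, 6], [2, 7]]

6 is larger than every entry of row 1, so it is appended to row 1. The new tableau is [[1, 5, 6], [2, 7]].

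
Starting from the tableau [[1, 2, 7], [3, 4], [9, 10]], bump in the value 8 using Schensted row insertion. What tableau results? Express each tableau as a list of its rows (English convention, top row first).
8 is larger than every entry of row 1, so it is appended to row 1. The new tableau is [[1, 2, 7, 8], [3, 4], [9, 10]].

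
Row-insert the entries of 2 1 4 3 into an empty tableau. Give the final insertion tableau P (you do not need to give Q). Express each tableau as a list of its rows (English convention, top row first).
P = [[1, 3], [2, 4]]

Insert 2: appended to row 1. P = [[2]].
Insert 1: 1 bumps 2 from row 1; 2 starts row 2. P = [[1], [2]].
Insert 4: appended to row 1. P = [[1, 4], [2]].
Insert 3: 3 bumps 4 from row 1; 4 appends to row 2. P = [[1, 3], [2, 4]].

So P = [[1, 3], [2, 4]].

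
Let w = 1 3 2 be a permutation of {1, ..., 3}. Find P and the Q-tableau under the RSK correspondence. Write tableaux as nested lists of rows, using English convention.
P = [[1, 2], [3]], Q = [[1, 2], [3]]

Insert each entry of the permutation into P by Schensted row insertion, recording in Q the position of each new cell.

After inserting 1: P = [[1]].
After inserting 3: P = [[1, 3]].
After inserting 2: P = [[1, 2], [3]].

So P = [[1, 2], [3]], Q = [[1, 2], [3]].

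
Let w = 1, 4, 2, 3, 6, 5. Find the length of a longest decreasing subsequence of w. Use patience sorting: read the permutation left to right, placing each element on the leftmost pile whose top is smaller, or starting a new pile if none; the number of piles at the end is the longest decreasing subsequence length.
2

1: new pile. tops = [1]
4: onto pile 1 (replacing 1). tops = [4]
2: new pile. tops = [4, 2]
3: onto pile 2 (replacing 2). tops = [4, 3]
6: onto pile 1 (replacing 4). tops = [6, 3]
5: onto pile 2 (replacing 3). tops = [6, 5]

2 piles, so the longest decreasing subsequence has length 2.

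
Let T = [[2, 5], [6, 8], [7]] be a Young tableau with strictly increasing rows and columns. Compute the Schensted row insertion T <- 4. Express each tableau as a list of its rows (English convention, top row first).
In row 1, 4 replaces 5 (the leftmost entry greater than 4); 5 is bumped to row 2. In row 2, 5 replaces 6 (the leftmost entry greater than 5); 6 is bumped to row 3. In row 3, 6 replaces 7 (the leftmost entry greater than 6); 7 is bumped to row 4. 7 starts a new row 4. The new tableau is [[2, 4], [5, 8], [6], [7]].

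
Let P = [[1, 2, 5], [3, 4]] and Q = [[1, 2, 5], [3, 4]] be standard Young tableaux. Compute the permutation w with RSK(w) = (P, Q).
Reverse RSK: for i = n, n-1, ..., 1, locate i in Q, remove the corresponding corner cell from P, and reverse-bump its entry up through P; the value ejected from row 1 is w(i).

So w = 3 4 1 2 5.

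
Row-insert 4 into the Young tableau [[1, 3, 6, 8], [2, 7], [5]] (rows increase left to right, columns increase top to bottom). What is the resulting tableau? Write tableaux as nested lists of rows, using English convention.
[[1, 3, 4, 8], [2, 6], [5, 7]]

In row 1, 4 replaces 6 (the leftmost entry greater than 4); 6 is bumped to row 2. In row 2, 6 replaces 7 (the leftmost entry greater than 6); 7 is bumped to row 3. 7 is appended to row 3. The new tableau is [[1, 3, 4, 8], [2, 6], [5, 7]].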